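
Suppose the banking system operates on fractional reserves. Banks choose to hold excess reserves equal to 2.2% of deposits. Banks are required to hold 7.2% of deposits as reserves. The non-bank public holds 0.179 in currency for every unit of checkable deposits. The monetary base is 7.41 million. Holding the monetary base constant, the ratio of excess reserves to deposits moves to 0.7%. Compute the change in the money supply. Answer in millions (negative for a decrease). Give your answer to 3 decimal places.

Initially m₁ = (1 + 0.179) / (0.072 + 0.022 + 0.179) ≈ 4.31868, so M₁ = 4.31868 × 7.41 ≈ 32.0014 million.
After the change m₂ = (1 + 0.179) / (0.072 + 0.007 + 0.179) ≈ 4.56977, so M₂ = 4.56977 × 7.41 ≈ 33.862 million.
ΔM = M₂ − M₁ = 33.862 − 32.0014 = 1.8606 million.

1.861 million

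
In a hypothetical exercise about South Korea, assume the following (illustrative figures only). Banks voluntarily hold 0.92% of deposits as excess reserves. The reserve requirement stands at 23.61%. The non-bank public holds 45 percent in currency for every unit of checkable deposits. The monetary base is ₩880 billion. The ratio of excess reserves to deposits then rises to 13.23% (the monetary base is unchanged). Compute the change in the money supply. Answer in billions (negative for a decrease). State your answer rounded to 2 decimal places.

-276.04 billion

Initially m₁ = (1 + 0.45) / (0.2361 + 0.0092 + 0.45) ≈ 2.085431, so M₁ = 2.085431 × 880 ≈ 1835.1793 billion.
After the change m₂ = (1 + 0.45) / (0.2361 + 0.1323 + 0.45) ≈ 1.771750, so M₂ = 1.771750 × 880 = 1559.14 billion.
ΔM = M₂ − M₁ = 1559.14 − 1835.1793 = -276.0393 billion.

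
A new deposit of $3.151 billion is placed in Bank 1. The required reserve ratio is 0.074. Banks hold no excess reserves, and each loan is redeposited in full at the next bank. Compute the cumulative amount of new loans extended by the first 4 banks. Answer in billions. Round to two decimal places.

$10.44 billion

Bank i lends (1 − rr)^i of the original deposit: Bank 1 lends 3.151·0.9260 ≈ 2.9178, Bank 2 lends 3.151·0.9260² ≈ 2.7019, and so on.
Summing a geometric series: total = 3.151·[0.9260·(1 − 0.9260^4) / (1 − 0.9260)] ≈ 10.4385 billion.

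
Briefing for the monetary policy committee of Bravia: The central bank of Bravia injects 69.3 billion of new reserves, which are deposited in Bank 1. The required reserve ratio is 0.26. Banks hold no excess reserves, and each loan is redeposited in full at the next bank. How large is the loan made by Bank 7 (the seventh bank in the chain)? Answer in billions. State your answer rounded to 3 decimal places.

8.421 billion

Each bank lends a fraction (1 − rr) = 0.7400 of the deposit it receives, so Bank 7 receives 69.3·0.7400^6 and lends 69.3·0.7400^7 ≈ 8.4208 billion.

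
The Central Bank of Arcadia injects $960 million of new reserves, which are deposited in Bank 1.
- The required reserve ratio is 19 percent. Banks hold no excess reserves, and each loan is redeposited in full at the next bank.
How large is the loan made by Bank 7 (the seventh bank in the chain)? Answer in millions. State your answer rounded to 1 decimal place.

$219.6 million

Each bank lends a fraction (1 − rr) = 0.8100 of the deposit it receives, so Bank 7 receives 960·0.8100^6 and lends 960·0.8100^7 ≈ 219.6172 million.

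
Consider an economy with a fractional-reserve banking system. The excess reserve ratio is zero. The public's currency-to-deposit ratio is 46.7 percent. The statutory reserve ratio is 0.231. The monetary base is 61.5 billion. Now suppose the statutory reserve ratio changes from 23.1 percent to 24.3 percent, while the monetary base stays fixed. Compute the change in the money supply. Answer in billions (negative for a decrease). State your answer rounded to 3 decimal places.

-2.185 billion

Initially m₁ = (1 + 0.467) / (0.231 + 0.467) ≈ 2.101719, so M₁ = 2.101719 × 61.5 ≈ 129.2557 billion.
After the change m₂ = (1 + 0.467) / (0.243 + 0.467) ≈ 2.066197, so M₂ = 2.066197 × 61.5 ≈ 127.0711 billion.
ΔM = M₂ − M₁ = 127.0711 − 129.2557 = -2.1846 billion.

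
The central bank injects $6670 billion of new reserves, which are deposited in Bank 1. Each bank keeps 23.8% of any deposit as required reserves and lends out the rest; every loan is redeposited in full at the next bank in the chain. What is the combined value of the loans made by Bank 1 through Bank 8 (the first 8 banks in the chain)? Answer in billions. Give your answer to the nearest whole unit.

$18928 billion

Bank i lends (1 − rr)^i of the original deposit: Bank 1 lends 6670·0.7620 = 5082.5400, Bank 2 lends 6670·0.7620² ≈ 3872.8955, and so on.
Summing a geometric series: total = 6670·[0.7620·(1 − 0.7620^8) / (1 − 0.7620)] ≈ 18927.7974 billion.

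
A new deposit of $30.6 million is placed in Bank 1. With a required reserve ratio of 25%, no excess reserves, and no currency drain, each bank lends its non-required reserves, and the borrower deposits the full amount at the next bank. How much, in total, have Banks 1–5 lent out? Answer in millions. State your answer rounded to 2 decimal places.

Bank i lends (1 − rr)^i of the original deposit: Bank 1 lends 30.6·0.7500 = 22.9500, Bank 2 lends 30.6·0.7500² = 17.2125, and so on.
Summing a geometric series: total = 30.6·[0.7500·(1 − 0.7500^5) / (1 − 0.7500)] ≈ 70.0154 million.

$70.02 million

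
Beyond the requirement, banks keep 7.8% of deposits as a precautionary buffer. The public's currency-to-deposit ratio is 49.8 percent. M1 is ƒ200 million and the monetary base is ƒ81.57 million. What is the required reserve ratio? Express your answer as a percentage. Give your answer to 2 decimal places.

3.50%

Using m = M/MB = 200/81.57 ≈ 2.451882. Since m = (1 + c)/(c + rr + e), the denominator satisfies c + rr + e = (1 + c)/m = (1 + 0.498) / 2.451882 ≈ 0.610959.
With c = 0.498 and e = 0.078, the required reserve ratio is 0.610959 − 0.498 − 0.078 = 0.034959.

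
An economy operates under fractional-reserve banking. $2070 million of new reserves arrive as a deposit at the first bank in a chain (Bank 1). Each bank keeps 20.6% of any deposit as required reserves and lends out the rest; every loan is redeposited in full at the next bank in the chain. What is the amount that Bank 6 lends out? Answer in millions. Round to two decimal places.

Each bank lends a fraction (1 − rr) = 0.7940 of the deposit it receives, so Bank 6 receives 2070·0.7940^5 and lends 2070·0.7940^6 ≈ 518.6727 million.

$518.67 million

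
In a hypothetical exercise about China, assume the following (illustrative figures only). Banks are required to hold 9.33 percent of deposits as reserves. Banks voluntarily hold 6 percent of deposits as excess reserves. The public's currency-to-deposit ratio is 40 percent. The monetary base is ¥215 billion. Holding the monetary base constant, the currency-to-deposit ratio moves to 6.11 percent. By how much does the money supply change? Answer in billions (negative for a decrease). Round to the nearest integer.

¥520 billion

Initially m₁ = (1 + 0.4) / (0.0933 + 0.06 + 0.4) ≈ 2.5303, so M₁ = 2.5303 × 215 = 544.0145 billion.
After the change m₂ = (1 + 0.0611) / (0.0933 + 0.06 + 0.0611) ≈ 4.9492, so M₂ = 4.9492 × 215 = 1064.078 billion.
ΔM = M₂ − M₁ = 1064.078 − 544.0145 = 520.0635 billion.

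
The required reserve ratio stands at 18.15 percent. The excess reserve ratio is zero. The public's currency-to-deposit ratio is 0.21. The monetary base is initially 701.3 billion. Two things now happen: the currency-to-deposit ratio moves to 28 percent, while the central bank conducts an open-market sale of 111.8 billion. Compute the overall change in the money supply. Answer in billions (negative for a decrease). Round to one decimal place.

Before: m₁ = (1 + 0.21) / (0.1815 + 0.21) ≈ 3.09068, MB₁ = 701.3, so M₁ = 3.09068 × 701.3 ≈ 2167.4939 billion.
After: m₂ = (1 + 0.28) / (0.1815 + 0.28) ≈ 2.77356, MB₂ = 701.3 − 111.8 = 589.5, so M₂ = 2.77356 × 589.5 ≈ 1635.0136 billion.
ΔM = M₂ − M₁ = 1635.0136 − 2167.4939 = -532.4803 billion.

-532.5 billion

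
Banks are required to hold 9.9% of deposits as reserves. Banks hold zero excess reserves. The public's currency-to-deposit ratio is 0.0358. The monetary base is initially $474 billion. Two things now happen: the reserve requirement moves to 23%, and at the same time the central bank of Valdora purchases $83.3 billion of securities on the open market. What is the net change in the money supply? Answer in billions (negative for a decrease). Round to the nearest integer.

-1470 billion

Before: m₁ = (1 + 0.0358) / (0.099 + 0.0358) ≈ 7.6840, MB₁ = 474, so M₁ = 7.6840 × 474 = 3642.216 billion.
After: m₂ = (1 + 0.0358) / (0.23 + 0.0358) ≈ 3.8969, MB₂ = 474 + 83.3 = 557.3, so M₂ = 3.8969 × 557.3 ≈ 2171.7424 billion.
ΔM = M₂ − M₁ = 2171.7424 − 3642.216 = -1470.4736 billion.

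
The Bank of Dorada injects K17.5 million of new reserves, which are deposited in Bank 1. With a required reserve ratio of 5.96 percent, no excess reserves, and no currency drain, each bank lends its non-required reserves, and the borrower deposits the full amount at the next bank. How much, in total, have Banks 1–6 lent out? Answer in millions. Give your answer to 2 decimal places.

Bank i lends (1 − rr)^i of the original deposit: Bank 1 lends 17.5·0.9404 = 16.4570, Bank 2 lends 17.5·0.9404² ≈ 15.4762, and so on.
Summing a geometric series: total = 17.5·[0.9404·(1 − 0.9404^6) / (1 − 0.9404)] ≈ 85.1476 million.

K85.15 million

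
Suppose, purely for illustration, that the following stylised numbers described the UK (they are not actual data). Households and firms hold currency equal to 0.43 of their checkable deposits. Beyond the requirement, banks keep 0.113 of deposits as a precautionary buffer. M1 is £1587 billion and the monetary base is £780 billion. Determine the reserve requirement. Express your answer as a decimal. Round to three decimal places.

0.160

Using m = M/MB = 1587/780 ≈ 2.034615. Since m = (1 + c)/(c + rr + e), the denominator satisfies c + rr + e = (1 + c)/m = (1 + 0.43) / 2.034615 ≈ 0.702836.
With c = 0.43 and e = 0.113, the reserve requirement is 0.702836 − 0.43 − 0.113 = 0.159836.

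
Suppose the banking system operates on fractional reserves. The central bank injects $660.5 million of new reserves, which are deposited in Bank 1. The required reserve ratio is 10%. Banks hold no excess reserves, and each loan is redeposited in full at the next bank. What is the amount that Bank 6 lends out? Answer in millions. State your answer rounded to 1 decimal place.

$351.0 million

Each bank lends a fraction (1 − rr) = 0.9000 of the deposit it receives, so Bank 6 receives 660.5·0.9000^5 and lends 660.5·0.9000^6 ≈ 351.0168 million.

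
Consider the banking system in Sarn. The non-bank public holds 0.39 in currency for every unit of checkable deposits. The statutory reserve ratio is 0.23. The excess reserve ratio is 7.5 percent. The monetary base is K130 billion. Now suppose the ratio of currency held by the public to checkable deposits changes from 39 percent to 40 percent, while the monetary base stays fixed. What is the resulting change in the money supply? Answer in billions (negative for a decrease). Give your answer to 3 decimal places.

-1.844 billion

Initially m₁ = (1 + 0.39) / (0.23 + 0.075 + 0.39) = 2, so M₁ = 2 × 130 = 260 billion.
After the change m₂ = (1 + 0.4) / (0.23 + 0.075 + 0.4) ≈ 1.9858156, so M₂ = 1.9858156 × 130 ≈ 258.156 billion.
ΔM = M₂ − M₁ = 258.156 − 260 = -1.844 billion.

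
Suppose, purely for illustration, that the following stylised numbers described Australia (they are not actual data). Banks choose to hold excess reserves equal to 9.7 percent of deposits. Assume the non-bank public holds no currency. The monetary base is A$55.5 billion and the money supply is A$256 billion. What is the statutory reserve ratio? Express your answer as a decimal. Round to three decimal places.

0.120

Using m = M/MB = 256/55.5 ≈ 4.612613. Since m = (1 + c)/(c + rr + e), the denominator satisfies c + rr + e = (1 + c)/m = (1 + 0) / 4.612613 ≈ 0.216797.
With c = 0 and e = 0.097, the statutory reserve ratio is 0.216797 − 0 − 0.097 = 0.119797.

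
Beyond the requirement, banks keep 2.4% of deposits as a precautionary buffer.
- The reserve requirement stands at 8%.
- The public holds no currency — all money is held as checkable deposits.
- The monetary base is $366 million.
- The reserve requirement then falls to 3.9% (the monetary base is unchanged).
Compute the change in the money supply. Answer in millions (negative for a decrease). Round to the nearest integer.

$2290 million

Initially m₁ = 1 / (0.08 + 0.024) ≈ 9.6154, so M₁ = 9.6154 × 366 = 3519.2364 million.
After the change m₂ = 1 / (0.039 + 0.024) ≈ 15.8730, so M₂ = 15.8730 × 366 = 5809.518 million.
ΔM = M₂ − M₁ = 5809.518 − 3519.2364 = 2290.2816 million.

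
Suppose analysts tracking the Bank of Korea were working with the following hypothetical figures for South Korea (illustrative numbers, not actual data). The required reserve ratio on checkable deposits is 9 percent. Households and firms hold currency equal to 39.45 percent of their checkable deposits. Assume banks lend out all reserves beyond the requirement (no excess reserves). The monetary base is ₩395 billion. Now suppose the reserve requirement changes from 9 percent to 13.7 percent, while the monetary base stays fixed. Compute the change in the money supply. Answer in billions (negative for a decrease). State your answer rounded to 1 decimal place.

-100.5 billion

Initially m₁ = (1 + 0.3945) / (0.09 + 0.3945) ≈ 2.87822, so M₁ = 2.87822 × 395 = 1136.8969 billion.
After the change m₂ = (1 + 0.3945) / (0.137 + 0.3945) ≈ 2.62371, so M₂ = 2.62371 × 395 ≈ 1036.3655 billion.
ΔM = M₂ − M₁ = 1036.3655 − 1136.8969 = -100.5314 billion.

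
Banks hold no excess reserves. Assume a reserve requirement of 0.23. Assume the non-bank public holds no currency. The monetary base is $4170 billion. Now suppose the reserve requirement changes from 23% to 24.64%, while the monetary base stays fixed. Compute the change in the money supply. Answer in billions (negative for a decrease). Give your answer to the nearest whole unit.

-1207 billion

Initially m₁ = 1 / (0.23) ≈ 4.34783, so M₁ = 4.34783 × 4170 = 18130.4511 billion.
After the change m₂ = 1 / (0.2464) ≈ 4.05844, so M₂ = 4.05844 × 4170 = 16923.6948 billion.
ΔM = M₂ − M₁ = 16923.6948 − 18130.4511 = -1206.7563 billion.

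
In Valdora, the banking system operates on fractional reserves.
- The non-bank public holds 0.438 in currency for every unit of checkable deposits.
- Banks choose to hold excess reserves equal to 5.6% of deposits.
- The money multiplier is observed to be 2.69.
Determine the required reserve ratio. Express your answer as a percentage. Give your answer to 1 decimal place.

Using m = 2.69. Since m = (1 + c)/(c + rr + e), the denominator satisfies c + rr + e = (1 + c)/m = (1 + 0.438) / 2.69 ≈ 0.534572.
With c = 0.438 and e = 0.056, the required reserve ratio is 0.534572 − 0.438 − 0.056 = 0.040572.

4.1%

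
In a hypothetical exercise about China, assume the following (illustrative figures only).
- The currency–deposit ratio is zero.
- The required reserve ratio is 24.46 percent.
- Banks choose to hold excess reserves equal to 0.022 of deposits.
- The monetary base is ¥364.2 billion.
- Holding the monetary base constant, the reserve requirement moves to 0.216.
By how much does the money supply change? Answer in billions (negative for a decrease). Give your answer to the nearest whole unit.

¥164 billion

Initially m₁ = 1 / (0.2446 + 0.022) ≈ 3.7509, so M₁ = 3.7509 × 364.2 ≈ 1366.0778 billion.
After the change m₂ = 1 / (0.216 + 0.022) ≈ 4.2017, so M₂ = 4.2017 × 364.2 ≈ 1530.2591 billion.
ΔM = M₂ − M₁ = 1530.2591 − 1366.0778 = 164.1813 billion.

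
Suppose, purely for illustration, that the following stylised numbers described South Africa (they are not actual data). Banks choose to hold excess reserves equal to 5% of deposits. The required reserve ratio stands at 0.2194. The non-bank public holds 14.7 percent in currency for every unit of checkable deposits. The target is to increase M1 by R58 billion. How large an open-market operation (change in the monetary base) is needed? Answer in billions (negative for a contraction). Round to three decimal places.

R21.056 billion

The money multiplier is m = (1 + c) / (rr + e + c) = (1 + 0.147) / (0.2194 + 0.05 + 0.147) ≈ 2.754563.
ΔMB = ΔM / m = (+58) / 2.754563 ≈ 21.056 billion.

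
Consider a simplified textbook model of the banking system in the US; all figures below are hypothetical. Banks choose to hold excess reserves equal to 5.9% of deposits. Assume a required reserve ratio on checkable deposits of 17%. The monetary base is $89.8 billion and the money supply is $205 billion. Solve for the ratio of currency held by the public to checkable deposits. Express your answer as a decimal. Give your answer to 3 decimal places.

0.372

Using m = M/MB = 205/89.8 ≈ 2.282851. From m = (1 + c)/(c + rr + e), rearranging gives 1 + c = m·(c + rr + e), so c·(1 − m) = m·(rr + e) − 1.
Hence c = [m·(rr + e) − 1]/(1 − m) = [2.282851 × (0.17 + 0.059) − 1] / (1 − 2.282851) ≈ 0.372005.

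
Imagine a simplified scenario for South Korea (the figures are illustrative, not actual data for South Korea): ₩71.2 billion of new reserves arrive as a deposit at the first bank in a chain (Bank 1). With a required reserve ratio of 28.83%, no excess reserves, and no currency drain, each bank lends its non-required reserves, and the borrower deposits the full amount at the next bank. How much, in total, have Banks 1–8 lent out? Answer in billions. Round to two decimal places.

₩164.20 billion

Bank i lends (1 − rr)^i of the original deposit: Bank 1 lends 71.2·0.7117 ≈ 50.6730, Bank 2 lends 71.2·0.7117² ≈ 36.0640, and so on.
Summing a geometric series: total = 71.2·[0.7117·(1 − 0.7117^8) / (1 − 0.7117)] ≈ 164.1956 billion.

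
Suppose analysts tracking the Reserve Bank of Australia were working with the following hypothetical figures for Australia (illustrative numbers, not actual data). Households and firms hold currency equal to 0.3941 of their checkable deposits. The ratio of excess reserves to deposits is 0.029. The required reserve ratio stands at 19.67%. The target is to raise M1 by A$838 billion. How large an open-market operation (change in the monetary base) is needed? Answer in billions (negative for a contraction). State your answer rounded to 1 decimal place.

A$372.6 billion

The money multiplier is m = (1 + c) / (rr + e + c) = (1 + 0.3941) / (0.1967 + 0.029 + 0.3941) ≈ 2.24927.
ΔMB = ΔM / m = (+838) / 2.24927 ≈ 372.5653 billion.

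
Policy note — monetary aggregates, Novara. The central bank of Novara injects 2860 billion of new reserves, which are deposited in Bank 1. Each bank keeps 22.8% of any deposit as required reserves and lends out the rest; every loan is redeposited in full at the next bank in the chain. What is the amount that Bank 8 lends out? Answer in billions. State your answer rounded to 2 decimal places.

Each bank lends a fraction (1 − rr) = 0.7720 of the deposit it receives, so Bank 8 receives 2860·0.7720^7 and lends 2860·0.7720^8 ≈ 360.8315 billion.

360.83 billion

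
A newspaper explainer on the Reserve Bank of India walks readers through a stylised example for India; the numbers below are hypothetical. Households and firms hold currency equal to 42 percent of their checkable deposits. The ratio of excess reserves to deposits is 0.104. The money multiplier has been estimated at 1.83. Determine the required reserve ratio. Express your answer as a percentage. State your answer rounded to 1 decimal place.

Using m = 1.83. Since m = (1 + c)/(c + rr + e), the denominator satisfies c + rr + e = (1 + c)/m = (1 + 0.42) / 1.83 ≈ 0.775956.
With c = 0.42 and e = 0.104, the required reserve ratio is 0.775956 − 0.42 − 0.104 = 0.251956.

25.2%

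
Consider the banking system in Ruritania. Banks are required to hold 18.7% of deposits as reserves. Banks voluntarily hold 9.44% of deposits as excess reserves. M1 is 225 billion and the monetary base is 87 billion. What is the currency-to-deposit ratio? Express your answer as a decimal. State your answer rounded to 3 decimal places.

0.172

Using m = M/MB = 225/87 ≈ 2.586207. From m = (1 + c)/(c + rr + e), rearranging gives 1 + c = m·(c + rr + e), so c·(1 − m) = m·(rr + e) − 1.
Hence c = [m·(rr + e) − 1]/(1 − m) = [2.586207 × (0.187 + 0.0944) − 1] / (1 − 2.586207) ≈ 0.171630.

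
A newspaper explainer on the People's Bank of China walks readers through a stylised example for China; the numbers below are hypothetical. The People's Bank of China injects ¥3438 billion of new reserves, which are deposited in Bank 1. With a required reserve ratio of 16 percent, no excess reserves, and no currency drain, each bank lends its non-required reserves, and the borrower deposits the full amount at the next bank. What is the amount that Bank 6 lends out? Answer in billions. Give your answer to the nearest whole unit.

¥1208 billion

Each bank lends a fraction (1 − rr) = 0.8400 of the deposit it receives, so Bank 6 receives 3438·0.8400^5 and lends 3438·0.8400^6 ≈ 1207.7626 billion.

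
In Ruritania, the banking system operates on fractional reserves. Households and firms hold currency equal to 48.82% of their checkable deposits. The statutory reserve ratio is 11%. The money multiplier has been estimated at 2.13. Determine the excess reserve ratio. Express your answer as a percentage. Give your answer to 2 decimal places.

Using m = 2.13. Since m = (1 + c)/(c + rr + e), the denominator satisfies c + rr + e = (1 + c)/m = (1 + 0.4882) / 2.13 ≈ 0.698685.
With c = 0.4882 and rr = 0.11, the excess reserve ratio is 0.698685 − 0.4882 − 0.11 = 0.100485.

10.05%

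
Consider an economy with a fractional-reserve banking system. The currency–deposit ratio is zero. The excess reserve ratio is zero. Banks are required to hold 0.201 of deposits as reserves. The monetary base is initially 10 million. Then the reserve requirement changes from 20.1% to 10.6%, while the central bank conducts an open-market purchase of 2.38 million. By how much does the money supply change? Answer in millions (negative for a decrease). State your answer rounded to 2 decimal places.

Before: m₁ = 1 / (0.201) ≈ 4.97512, MB₁ = 10, so M₁ = 4.97512 × 10 = 49.7512 million.
After: m₂ = 1 / (0.106) ≈ 9.43396, MB₂ = 10 + 2.38 = 12.38, so M₂ = 9.43396 × 12.38 ≈ 116.7924 million.
ΔM = M₂ − M₁ = 116.7924 − 49.7512 = 67.0412 million.

67.04 million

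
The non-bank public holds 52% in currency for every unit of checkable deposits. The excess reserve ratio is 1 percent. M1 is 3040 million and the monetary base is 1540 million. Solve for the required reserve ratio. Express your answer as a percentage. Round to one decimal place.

Using m = M/MB = 3040/1540 ≈ 1.974026. Since m = (1 + c)/(c + rr + e), the denominator satisfies c + rr + e = (1 + c)/m = (1 + 0.52) / 1.974026 ≈ 0.770000.
With c = 0.52 and e = 0.01, the required reserve ratio is 0.770000 − 0.52 − 0.01 = 0.24.

24.0%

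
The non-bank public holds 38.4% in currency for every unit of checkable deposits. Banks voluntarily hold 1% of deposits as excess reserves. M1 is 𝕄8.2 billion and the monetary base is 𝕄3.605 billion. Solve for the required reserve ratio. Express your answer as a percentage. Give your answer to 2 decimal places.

Using m = M/MB = 8.2/3.605 ≈ 2.274619. Since m = (1 + c)/(c + rr + e), the denominator satisfies c + rr + e = (1 + c)/m = (1 + 0.384) / 2.274619 ≈ 0.608454.
With c = 0.384 and e = 0.01, the required reserve ratio is 0.608454 − 0.384 − 0.01 = 0.214454.

21.45%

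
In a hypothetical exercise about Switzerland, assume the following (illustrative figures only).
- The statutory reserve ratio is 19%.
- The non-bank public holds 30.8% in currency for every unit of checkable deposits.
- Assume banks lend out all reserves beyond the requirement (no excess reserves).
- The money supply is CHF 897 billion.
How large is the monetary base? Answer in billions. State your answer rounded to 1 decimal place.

The money multiplier is m = (1 + c) / (rr + c) = (1 + 0.308) / (0.19 + 0.308) ≈ 2.62651.
MB = M / m = 897 / 2.62651 ≈ 341.5178 billion.

CHF 341.5 billion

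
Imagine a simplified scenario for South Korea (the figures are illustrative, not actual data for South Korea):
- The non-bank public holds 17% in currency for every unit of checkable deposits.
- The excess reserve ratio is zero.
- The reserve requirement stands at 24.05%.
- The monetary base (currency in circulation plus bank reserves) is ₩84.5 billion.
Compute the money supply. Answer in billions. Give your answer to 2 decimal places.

₩240.84 billion

The money multiplier is m = (1 + c) / (rr + c) = (1 + 0.17) / (0.2405 + 0.17) ≈ 2.85018.
So M = m × MB = 2.85018 × 84.5 ≈ 240.8402 billion.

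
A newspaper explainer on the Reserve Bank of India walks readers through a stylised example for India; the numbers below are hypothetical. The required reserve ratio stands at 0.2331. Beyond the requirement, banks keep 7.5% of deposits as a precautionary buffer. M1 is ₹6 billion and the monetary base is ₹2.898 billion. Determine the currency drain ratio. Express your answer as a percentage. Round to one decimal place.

33.8%

Using m = M/MB = 6/2.898 ≈ 2.070393. From m = (1 + c)/(c + rr + e), rearranging gives 1 + c = m·(c + rr + e), so c·(1 − m) = m·(rr + e) − 1.
Hence c = [m·(rr + e) − 1]/(1 − m) = [2.070393 × (0.2331 + 0.075) − 1] / (1 − 2.070393) ≈ 0.338298.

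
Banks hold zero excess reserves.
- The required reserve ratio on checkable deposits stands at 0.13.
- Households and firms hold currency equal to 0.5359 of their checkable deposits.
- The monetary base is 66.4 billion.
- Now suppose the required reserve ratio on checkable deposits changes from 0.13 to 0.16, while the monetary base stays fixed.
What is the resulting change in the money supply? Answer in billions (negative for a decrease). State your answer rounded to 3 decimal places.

Initially m₁ = (1 + 0.5359) / (0.13 + 0.5359) ≈ 2.306502, so M₁ = 2.306502 × 66.4 ≈ 153.1517 billion.
After the change m₂ = (1 + 0.5359) / (0.16 + 0.5359) ≈ 2.207070, so M₂ = 2.207070 × 66.4 ≈ 146.5494 billion.
ΔM = M₂ − M₁ = 146.5494 − 153.1517 = -6.6023 billion.

-6.602 billion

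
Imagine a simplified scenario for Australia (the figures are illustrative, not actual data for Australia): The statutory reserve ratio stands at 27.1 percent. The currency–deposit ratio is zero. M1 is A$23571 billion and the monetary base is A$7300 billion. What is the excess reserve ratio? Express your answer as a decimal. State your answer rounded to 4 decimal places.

0.0387

Using m = M/MB = 23571/7300 ≈ 3.228904. Since m = (1 + c)/(c + rr + e), the denominator satisfies c + rr + e = (1 + c)/m = (1 + 0) / 3.228904 ≈ 0.309703.
With c = 0 and rr = 0.271, the excess reserve ratio is 0.309703 − 0 − 0.271 = 0.038703.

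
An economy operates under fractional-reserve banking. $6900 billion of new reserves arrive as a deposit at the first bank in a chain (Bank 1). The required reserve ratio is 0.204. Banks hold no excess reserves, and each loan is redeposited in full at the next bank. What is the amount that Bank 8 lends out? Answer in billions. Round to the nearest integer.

$1112 billion

Each bank lends a fraction (1 − rr) = 0.7960 of the deposit it receives, so Bank 8 receives 6900·0.7960^7 and lends 6900·0.7960^8 ≈ 1112.1251 billion.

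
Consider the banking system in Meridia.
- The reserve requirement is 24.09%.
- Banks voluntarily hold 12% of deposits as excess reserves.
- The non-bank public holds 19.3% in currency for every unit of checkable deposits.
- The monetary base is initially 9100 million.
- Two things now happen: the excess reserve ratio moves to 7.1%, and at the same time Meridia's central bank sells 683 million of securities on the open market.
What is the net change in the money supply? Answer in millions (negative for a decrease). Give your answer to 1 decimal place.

288.3 million

Before: m₁ = (1 + 0.193) / (0.2409 + 0.12 + 0.193) ≈ 2.153818, MB₁ = 9100, so M₁ = 2.153818 × 9100 = 19599.7438 million.
After: m₂ = (1 + 0.193) / (0.2409 + 0.071 + 0.193) ≈ 2.362844, MB₂ = 9100 − 683 = 8417, so M₂ = 2.362844 × 8417 ≈ 19888.0579 million.
ΔM = M₂ − M₁ = 19888.0579 − 19599.7438 = 288.3141 million.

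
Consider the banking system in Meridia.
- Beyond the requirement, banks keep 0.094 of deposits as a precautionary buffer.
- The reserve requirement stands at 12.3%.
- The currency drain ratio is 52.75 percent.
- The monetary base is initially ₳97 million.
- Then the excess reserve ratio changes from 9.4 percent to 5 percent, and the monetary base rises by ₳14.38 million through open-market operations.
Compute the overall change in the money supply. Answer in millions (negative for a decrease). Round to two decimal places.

₳43.86 million

Before: m₁ = (1 + 0.5275) / (0.123 + 0.094 + 0.5275) ≈ 2.051713, MB₁ = 97, so M₁ = 2.051713 × 97 ≈ 199.0162 million.
After: m₂ = (1 + 0.5275) / (0.123 + 0.05 + 0.5275) ≈ 2.180585, MB₂ = 97 + 14.38 = 111.38, so M₂ = 2.180585 × 111.38 ≈ 242.8736 million.
ΔM = M₂ − M₁ = 242.8736 − 199.0162 = 43.8574 million.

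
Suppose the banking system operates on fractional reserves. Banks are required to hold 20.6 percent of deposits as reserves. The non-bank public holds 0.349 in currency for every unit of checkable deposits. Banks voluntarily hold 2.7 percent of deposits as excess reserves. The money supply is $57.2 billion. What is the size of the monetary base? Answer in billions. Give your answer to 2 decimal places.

$24.68 billion

The money multiplier is m = (1 + c) / (rr + e + c) = (1 + 0.349) / (0.206 + 0.027 + 0.349) ≈ 2.31787.
MB = M / m = 57.2 / 2.31787 ≈ 24.6778 billion.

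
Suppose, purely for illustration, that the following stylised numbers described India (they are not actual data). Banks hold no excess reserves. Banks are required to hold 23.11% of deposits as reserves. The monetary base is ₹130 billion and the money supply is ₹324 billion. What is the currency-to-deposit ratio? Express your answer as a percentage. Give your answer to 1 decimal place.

Using m = M/MB = 324/130 ≈ 2.492308. From m = (1 + c)/(c + rr + e), rearranging gives 1 + c = m·(c + rr + e), so c·(1 − m) = m·(rr + e) − 1.
Hence c = [m·(rr + e) − 1]/(1 − m) = [2.492308 × (0.2311 + 0) − 1] / (1 − 2.492308) ≈ 0.284142.

28.4%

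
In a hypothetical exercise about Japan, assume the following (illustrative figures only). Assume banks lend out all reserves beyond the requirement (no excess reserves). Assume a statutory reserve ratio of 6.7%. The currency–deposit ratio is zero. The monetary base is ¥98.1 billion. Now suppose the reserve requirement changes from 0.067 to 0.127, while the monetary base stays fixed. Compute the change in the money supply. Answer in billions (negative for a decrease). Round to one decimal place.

-691.7 billion

Initially m₁ = 1 / (0.067) ≈ 14.9254, so M₁ = 14.9254 × 98.1 ≈ 1464.1817 billion.
After the change m₂ = 1 / (0.127) ≈ 7.8740, so M₂ = 7.8740 × 98.1 = 772.4394 billion.
ΔM = M₂ − M₁ = 772.4394 − 1464.1817 = -691.7423 billion.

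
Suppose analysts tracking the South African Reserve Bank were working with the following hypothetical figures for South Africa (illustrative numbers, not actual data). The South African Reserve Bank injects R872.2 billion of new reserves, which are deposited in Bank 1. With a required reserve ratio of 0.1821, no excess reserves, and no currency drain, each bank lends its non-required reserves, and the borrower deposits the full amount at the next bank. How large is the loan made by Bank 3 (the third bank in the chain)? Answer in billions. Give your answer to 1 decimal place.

Each bank lends a fraction (1 − rr) = 0.8179 of the deposit it receives, so Bank 3 receives 872.2·0.8179^2 and lends 872.2·0.8179^3 ≈ 477.2179 billion.

R477.2 billion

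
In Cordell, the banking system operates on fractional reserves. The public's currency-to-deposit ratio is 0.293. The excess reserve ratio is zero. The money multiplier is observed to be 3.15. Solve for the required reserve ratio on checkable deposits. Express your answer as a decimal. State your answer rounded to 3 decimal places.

0.117

Using m = 3.15. Since m = (1 + c)/(c + rr + e), the denominator satisfies c + rr + e = (1 + c)/m = (1 + 0.293) / 3.15 ≈ 0.410476.
With c = 0.293 and e = 0, the required reserve ratio on checkable deposits is 0.410476 − 0.293 − 0 = 0.117476.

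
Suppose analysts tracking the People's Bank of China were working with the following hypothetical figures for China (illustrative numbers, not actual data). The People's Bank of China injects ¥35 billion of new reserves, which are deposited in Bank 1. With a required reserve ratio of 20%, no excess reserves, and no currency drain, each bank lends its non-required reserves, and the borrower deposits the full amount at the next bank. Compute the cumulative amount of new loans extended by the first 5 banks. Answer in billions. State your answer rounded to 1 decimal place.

Bank i lends (1 − rr)^i of the original deposit: Bank 1 lends 35·0.8000 = 28.0000, Bank 2 lends 35·0.8000² = 22.4000, and so on.
Summing a geometric series: total = 35·[0.8000·(1 − 0.8000^5) / (1 − 0.8000)] = 94.1248 billion.

¥94.1 billion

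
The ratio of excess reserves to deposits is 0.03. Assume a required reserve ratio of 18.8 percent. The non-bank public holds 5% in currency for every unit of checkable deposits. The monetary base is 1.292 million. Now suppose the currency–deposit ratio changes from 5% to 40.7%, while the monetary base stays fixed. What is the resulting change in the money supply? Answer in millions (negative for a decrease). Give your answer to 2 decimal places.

-2.15 million

Initially m₁ = (1 + 0.05) / (0.188 + 0.03 + 0.05) ≈ 3.9179, so M₁ = 3.9179 × 1.292 ≈ 5.0619 million.
After the change m₂ = (1 + 0.407) / (0.188 + 0.03 + 0.407) = 2.2512, so M₂ = 2.2512 × 1.292 ≈ 2.9086 million.
ΔM = M₂ − M₁ = 2.9086 − 5.0619 = -2.1533 million.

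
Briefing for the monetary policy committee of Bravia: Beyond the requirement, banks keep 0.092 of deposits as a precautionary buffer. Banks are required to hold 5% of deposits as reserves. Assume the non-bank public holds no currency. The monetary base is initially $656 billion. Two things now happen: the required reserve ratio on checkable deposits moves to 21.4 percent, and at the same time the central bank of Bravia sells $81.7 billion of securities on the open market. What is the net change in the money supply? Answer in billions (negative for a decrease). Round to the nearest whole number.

Before: m₁ = 1 / (0.05 + 0.092) ≈ 7.0423, MB₁ = 656, so M₁ = 7.0423 × 656 = 4619.7488 billion.
After: m₂ = 1 / (0.214 + 0.092) ≈ 3.2680, MB₂ = 656 − 81.7 = 574.3, so M₂ = 3.2680 × 574.3 = 1876.8124 billion.
ΔM = M₂ − M₁ = 1876.8124 − 4619.7488 = -2742.9364 billion.

-2743 billion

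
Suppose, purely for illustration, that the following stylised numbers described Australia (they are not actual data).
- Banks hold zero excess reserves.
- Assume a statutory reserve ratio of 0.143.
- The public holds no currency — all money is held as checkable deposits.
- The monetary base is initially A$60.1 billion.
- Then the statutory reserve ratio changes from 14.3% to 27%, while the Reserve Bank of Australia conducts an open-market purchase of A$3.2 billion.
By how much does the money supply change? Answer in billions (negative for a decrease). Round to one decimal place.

Before: m₁ = 1 / (0.143) ≈ 6.9930, MB₁ = 60.1, so M₁ = 6.9930 × 60.1 = 420.2793 billion.
After: m₂ = 1 / (0.27) ≈ 3.7037, MB₂ = 60.1 + 3.2 = 63.3, so M₂ = 3.7037 × 63.3 ≈ 234.4442 billion.
ΔM = M₂ − M₁ = 234.4442 − 420.2793 = -185.8351 billion.

-185.8 billion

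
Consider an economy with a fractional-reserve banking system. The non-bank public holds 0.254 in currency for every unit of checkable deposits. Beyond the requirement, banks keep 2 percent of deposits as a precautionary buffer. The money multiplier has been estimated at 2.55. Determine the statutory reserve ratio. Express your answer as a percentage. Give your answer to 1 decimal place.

Using m = 2.55. Since m = (1 + c)/(c + rr + e), the denominator satisfies c + rr + e = (1 + c)/m = (1 + 0.254) / 2.55 ≈ 0.491765.
With c = 0.254 and e = 0.02, the statutory reserve ratio is 0.491765 − 0.254 − 0.02 = 0.217765.

21.8%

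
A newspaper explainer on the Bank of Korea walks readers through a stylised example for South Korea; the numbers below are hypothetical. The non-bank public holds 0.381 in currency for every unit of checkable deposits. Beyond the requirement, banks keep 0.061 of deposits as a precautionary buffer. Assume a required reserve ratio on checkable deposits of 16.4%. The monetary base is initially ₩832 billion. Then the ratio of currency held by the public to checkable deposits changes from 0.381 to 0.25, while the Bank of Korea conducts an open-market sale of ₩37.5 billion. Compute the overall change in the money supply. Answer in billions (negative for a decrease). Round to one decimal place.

₩194.8 billion

Before: m₁ = (1 + 0.381) / (0.164 + 0.061 + 0.381) ≈ 2.27888, MB₁ = 832, so M₁ = 2.27888 × 832 ≈ 1896.0282 billion.
After: m₂ = (1 + 0.25) / (0.164 + 0.061 + 0.25) ≈ 2.63158, MB₂ = 832 − 37.5 = 794.5, so M₂ = 2.63158 × 794.5 ≈ 2090.7903 billion.
ΔM = M₂ − M₁ = 2090.7903 − 1896.0282 = 194.7621 billion.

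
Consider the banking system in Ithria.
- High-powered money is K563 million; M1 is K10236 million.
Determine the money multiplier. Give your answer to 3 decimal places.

The money multiplier is m = M / MB = 10236 / 563 ≈ 18.18117.

18.181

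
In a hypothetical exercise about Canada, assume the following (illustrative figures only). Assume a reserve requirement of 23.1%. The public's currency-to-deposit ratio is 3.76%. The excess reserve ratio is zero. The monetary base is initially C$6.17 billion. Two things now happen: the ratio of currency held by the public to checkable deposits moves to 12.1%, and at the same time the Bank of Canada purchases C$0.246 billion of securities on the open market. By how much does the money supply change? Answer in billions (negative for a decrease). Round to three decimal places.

Before: m₁ = (1 + 0.0376) / (0.231 + 0.0376) ≈ 3.86299, MB₁ = 6.17, so M₁ = 3.86299 × 6.17 ≈ 23.8346 billion.
After: m₂ = (1 + 0.121) / (0.231 + 0.121) ≈ 3.18466, MB₂ = 6.17 + 0.246 = 6.416, so M₂ = 3.18466 × 6.416 ≈ 20.4328 billion.
ΔM = M₂ − M₁ = 20.4328 − 23.8346 = -3.4018 billion.

-3.402 billion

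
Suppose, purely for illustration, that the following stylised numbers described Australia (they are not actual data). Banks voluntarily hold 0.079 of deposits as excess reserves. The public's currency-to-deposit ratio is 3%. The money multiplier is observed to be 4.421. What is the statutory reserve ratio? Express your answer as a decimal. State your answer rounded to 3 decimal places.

Using m = 4.421. Since m = (1 + c)/(c + rr + e), the denominator satisfies c + rr + e = (1 + c)/m = (1 + 0.03) / 4.421 ≈ 0.232979.
With c = 0.03 and e = 0.079, the statutory reserve ratio is 0.232979 − 0.03 − 0.079 = 0.123979.

0.124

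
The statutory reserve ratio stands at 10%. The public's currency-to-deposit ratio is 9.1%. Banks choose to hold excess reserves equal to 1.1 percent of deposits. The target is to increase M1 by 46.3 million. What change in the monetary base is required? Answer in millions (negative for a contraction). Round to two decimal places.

The money multiplier is m = (1 + c) / (rr + e + c) = (1 + 0.091) / (0.1 + 0.011 + 0.091) ≈ 5.40099.
ΔMB = ΔM / m = (+46.3) / 5.40099 ≈ 8.5725 million.

8.57 million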